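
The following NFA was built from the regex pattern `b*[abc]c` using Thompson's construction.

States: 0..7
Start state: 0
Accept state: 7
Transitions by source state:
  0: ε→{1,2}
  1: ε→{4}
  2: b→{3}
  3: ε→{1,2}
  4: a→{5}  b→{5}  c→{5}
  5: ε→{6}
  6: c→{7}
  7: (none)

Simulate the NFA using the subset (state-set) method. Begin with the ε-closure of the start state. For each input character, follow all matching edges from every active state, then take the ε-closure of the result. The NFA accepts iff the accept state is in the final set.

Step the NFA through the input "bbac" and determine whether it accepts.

initial (ε-close {0}): {0,1,2,4}
'b' @ 1: {1,2,3,4,5,6}
'b' @ 2: {1,2,3,4,5,6}
'a' @ 3: {5,6}
'c' @ 4: {7}  ✓accept
after full input: {7}  (accept=7 in)

Answer: ACCEPT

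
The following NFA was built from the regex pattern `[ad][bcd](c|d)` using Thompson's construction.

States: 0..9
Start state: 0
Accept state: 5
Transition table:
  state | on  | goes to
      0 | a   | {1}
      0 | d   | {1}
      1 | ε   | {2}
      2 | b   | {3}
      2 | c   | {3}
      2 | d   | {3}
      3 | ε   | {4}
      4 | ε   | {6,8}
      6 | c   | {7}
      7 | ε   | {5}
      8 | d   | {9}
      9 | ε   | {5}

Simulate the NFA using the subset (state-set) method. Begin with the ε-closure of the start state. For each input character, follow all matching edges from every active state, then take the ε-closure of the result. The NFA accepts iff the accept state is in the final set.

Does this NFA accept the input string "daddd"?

Answer: REJECT

Steps:
initial (ε-close {0}): {0}
'd' @ 1: {1,2}
'a' @ 2: {}  — dead — no transitions
rest 'ddd' ignored (set empty)
after full input: {}  (accept=5 not in)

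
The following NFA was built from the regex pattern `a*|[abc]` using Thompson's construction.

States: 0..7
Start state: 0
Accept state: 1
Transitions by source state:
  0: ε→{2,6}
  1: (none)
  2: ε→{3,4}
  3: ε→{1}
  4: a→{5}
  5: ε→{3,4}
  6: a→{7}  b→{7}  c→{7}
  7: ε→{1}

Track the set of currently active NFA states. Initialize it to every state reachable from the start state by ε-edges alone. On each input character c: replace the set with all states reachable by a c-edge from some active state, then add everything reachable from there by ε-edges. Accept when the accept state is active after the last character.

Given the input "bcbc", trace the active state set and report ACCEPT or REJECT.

Answer: REJECT

Trace:
start: ε-closure({0}) = {0,1,2,3,4,6}
'b' @ 1: {1,7}  ✓accept
'c' @ 2: {}  — state set empty
rest 'bc' ignored (set empty)
after full input: {}  (accept=1 not in)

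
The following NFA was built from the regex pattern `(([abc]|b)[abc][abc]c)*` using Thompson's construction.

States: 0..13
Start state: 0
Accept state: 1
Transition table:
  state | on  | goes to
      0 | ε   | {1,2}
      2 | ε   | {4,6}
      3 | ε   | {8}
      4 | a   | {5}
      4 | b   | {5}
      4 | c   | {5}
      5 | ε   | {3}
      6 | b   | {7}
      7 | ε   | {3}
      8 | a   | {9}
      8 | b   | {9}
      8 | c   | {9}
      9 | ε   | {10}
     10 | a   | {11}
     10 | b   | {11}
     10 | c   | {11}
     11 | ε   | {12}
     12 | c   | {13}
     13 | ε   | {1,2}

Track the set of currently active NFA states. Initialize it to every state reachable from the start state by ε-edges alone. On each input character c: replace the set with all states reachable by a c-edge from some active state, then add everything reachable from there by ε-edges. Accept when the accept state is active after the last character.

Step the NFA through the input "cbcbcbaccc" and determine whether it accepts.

start: ε-closure({0}) = {0,1,2,4,6}
'c' @ 1: {3,5,8}
'b' @ 2: {9,10}
'c' @ 3: {11,12}
'b' @ 4: {}  — state set empty
rest 'cbaccc' ignored (set empty)
after full input: {}  (accept=1 not in)

Answer: REJECT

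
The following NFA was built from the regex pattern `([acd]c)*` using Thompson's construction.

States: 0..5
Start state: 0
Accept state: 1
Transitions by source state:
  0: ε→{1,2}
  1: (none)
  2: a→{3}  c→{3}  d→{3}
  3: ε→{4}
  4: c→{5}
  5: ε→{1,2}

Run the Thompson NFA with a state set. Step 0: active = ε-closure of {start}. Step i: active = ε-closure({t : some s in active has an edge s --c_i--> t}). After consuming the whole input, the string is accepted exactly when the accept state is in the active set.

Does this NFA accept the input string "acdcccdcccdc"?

Answer: ACCEPT

Trace:
initial (ε-close {0}): {0,1,2}
'a' @ 1: {3,4}
'c' @ 2: {1,2,5}  [accepting]
'd' @ 3: {3,4}
'c' @ 4: {1,2,5}  [accepting]
'c' @ 5: {3,4}
'c' @ 6: {1,2,5}  [accepting]
'd' @ 7: {3,4}
'c' @ 8: {1,2,5}  [accepting]
'c' @ 9: {3,4}
'c' @ 10: {1,2,5}  [accepting]
'd' @ 11: {3,4}
'c' @ 12: {1,2,5}  [accepting]
end set {1,2,5} — state 1 in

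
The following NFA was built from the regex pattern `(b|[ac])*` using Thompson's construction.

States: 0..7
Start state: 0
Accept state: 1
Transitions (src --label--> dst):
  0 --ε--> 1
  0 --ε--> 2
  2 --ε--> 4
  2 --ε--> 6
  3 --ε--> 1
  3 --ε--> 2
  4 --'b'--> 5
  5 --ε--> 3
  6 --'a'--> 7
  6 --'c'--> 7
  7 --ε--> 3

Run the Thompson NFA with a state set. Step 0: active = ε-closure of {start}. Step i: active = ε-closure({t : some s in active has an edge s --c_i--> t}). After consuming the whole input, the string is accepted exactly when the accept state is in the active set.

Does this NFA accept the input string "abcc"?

start: ε-closure({0}) = {0,1,2,4,6}
'a' @ 1: {1,2,3,4,6,7}  [accepting]
'b' @ 2: {1,2,3,4,5,6}  [accepting]
'c' @ 3: {1,2,3,4,6,7}  [accepting]
'c' @ 4: {1,2,3,4,6,7}  [accepting]
after full input: {1,2,3,4,6,7}  (accept=1 in)

Answer: ACCEPT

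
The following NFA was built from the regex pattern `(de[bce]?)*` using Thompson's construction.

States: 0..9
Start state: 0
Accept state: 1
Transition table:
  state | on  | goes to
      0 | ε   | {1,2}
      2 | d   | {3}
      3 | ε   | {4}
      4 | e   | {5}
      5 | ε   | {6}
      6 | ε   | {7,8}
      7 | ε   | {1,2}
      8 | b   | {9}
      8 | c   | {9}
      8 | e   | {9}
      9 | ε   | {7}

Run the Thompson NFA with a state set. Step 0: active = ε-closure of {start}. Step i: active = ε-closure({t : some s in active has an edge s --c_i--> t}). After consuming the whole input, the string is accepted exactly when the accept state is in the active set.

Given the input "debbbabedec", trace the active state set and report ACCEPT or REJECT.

start: ε-closure({0}) = {0,1,2}
'd' @ 1: {3,4}
'e' @ 2: {1,2,5,6,7,8}  ✓accept
'b' @ 3: {1,2,7,9}  ✓accept
'b' @ 4: {}  — state set empty
rest 'babedec' ignored (set empty)
end set {} — state 1 not in

Answer: REJECT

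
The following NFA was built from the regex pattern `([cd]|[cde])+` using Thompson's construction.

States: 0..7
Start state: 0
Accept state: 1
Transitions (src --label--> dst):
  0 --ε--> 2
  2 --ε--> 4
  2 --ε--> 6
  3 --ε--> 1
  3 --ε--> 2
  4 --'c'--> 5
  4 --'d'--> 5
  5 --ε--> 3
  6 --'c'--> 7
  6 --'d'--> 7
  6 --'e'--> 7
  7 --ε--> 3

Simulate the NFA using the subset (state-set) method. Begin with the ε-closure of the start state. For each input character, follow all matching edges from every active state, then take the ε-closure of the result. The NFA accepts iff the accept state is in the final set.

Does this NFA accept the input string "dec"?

initial (ε-close {0}): {0,2,4,6}
'd' @ 1: {1,2,3,4,5,6,7}  (accept∈set)
'e' @ 2: {1,2,3,4,6,7}  (accept∈set)
'c' @ 3: {1,2,3,4,5,6,7}  (accept∈set)
end set {1,2,3,4,5,6,7} — state 1 in

Answer: ACCEPT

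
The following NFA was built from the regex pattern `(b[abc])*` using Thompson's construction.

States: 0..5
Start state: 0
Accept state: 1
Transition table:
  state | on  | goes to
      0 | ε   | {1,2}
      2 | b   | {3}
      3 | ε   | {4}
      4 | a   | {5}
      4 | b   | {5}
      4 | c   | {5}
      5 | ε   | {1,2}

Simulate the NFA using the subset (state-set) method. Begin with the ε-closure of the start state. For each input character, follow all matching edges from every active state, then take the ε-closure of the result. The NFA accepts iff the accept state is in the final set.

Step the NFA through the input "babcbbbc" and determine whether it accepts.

initial (ε-close {0}): {0,1,2}
'b' @ 1: {3,4}
'a' @ 2: {1,2,5}  [accepting]
'b' @ 3: {3,4}
'c' @ 4: {1,2,5}  [accepting]
'b' @ 5: {3,4}
'b' @ 6: {1,2,5}  [accepting]
'b' @ 7: {3,4}
'c' @ 8: {1,2,5}  [accepting]
end set {1,2,5} — state 1 in

Answer: ACCEPT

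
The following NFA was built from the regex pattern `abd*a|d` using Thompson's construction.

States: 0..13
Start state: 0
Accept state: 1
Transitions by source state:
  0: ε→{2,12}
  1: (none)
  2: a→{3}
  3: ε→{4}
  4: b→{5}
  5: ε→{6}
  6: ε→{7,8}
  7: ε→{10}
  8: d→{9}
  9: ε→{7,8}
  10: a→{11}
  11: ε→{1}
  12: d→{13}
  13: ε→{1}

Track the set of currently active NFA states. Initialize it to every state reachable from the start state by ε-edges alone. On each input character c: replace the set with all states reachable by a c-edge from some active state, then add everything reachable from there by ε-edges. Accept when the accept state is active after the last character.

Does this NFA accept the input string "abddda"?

S₀ = ε-closure({0}) = {0,2,12}
'a' @ 1: {3,4}
'b' @ 2: {5,6,7,8,10}
'd' @ 3: {7,8,9,10}
'd' @ 4: {7,8,9,10}
'd' @ 5: {7,8,9,10}
'a' @ 6: {1,11}  (accept∈set)
after full input: {1,11}  (accept=1 in)

Answer: ACCEPT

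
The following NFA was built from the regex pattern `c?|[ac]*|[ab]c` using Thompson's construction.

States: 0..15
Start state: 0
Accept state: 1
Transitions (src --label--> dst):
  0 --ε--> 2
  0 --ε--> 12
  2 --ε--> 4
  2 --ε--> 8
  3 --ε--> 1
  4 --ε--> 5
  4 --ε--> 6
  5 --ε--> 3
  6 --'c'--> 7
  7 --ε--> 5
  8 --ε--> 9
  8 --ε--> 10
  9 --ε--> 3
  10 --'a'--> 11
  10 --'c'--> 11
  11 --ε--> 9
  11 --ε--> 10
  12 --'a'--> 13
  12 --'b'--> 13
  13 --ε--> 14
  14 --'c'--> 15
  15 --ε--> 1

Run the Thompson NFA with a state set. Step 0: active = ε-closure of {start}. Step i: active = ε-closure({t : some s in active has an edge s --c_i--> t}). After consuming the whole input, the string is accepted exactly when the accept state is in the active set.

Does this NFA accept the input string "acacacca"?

S₀ = ε-closure({0}) = {0,1,2,3,4,5,6,8,9,10,12}
'a' @ 1: {1,3,9,10,11,13,14}  ✓accept
'c' @ 2: {1,3,9,10,11,15}  ✓accept
'a' @ 3: {1,3,9,10,11}  ✓accept
'c' @ 4: {1,3,9,10,11}  ✓accept
'a' @ 5: {1,3,9,10,11}  ✓accept
'c' @ 6: {1,3,9,10,11}  ✓accept
'c' @ 7: {1,3,9,10,11}  ✓accept
'a' @ 8: {1,3,9,10,11}  ✓accept
end set {1,3,9,10,11} — state 1 in

Answer: ACCEPT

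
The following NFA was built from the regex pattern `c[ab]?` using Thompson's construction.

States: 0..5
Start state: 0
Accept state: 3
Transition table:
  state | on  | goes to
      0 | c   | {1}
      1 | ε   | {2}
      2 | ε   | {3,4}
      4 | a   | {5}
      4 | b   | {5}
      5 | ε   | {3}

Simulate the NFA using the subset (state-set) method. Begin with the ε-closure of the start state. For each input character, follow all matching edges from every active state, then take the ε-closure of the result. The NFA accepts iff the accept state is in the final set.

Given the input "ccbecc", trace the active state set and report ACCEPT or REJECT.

S₀ = ε-closure({0}) = {0}
'c' @ 1: {1,2,3,4}  ✓accept
'c' @ 2: {}  — state set empty
rest 'becc' ignored (set empty)
end set {} — state 3 not in

Answer: REJECT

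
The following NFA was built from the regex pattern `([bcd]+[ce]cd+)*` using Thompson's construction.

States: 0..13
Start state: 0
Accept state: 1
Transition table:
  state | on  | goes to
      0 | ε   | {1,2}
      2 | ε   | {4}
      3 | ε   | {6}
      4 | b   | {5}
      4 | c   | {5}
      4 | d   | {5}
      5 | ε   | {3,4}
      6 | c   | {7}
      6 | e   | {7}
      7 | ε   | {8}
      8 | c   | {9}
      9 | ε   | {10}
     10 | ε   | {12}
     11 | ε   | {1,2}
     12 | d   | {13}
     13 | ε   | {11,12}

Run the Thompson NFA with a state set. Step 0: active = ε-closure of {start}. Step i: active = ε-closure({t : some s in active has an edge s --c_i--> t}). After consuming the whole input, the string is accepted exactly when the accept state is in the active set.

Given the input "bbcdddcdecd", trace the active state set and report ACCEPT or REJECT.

initial (ε-close {0}): {0,1,2,4}
'b' @ 1: {3,4,5,6}
'b' @ 2: {3,4,5,6}
'c' @ 3: {3,4,5,6,7,8}
'd' @ 4: {3,4,5,6}
'd' @ 5: {3,4,5,6}
'd' @ 6: {3,4,5,6}
'c' @ 7: {3,4,5,6,7,8}
'd' @ 8: {3,4,5,6}
'e' @ 9: {7,8}
'c' @ 10: {9,10,12}
'd' @ 11: {1,2,4,11,12,13}  ✓accept
end set {1,2,4,11,12,13} — state 1 in

Answer: ACCEPT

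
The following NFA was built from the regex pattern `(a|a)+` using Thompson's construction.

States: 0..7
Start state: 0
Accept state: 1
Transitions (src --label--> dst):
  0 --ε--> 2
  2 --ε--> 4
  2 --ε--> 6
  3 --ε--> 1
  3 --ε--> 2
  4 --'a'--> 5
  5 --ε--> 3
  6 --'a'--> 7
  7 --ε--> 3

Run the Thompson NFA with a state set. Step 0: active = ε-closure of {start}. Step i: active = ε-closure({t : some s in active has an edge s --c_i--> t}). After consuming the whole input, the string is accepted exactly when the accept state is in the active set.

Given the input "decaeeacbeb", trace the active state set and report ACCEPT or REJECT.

Answer: REJECT

Derivation:
start: ε-closure({0}) = {0,2,4,6}
'd' @ 1: {}  — state set empty
rest 'ecaeeacbeb' ignored (set empty)
after full input: {}  (accept=1 not in)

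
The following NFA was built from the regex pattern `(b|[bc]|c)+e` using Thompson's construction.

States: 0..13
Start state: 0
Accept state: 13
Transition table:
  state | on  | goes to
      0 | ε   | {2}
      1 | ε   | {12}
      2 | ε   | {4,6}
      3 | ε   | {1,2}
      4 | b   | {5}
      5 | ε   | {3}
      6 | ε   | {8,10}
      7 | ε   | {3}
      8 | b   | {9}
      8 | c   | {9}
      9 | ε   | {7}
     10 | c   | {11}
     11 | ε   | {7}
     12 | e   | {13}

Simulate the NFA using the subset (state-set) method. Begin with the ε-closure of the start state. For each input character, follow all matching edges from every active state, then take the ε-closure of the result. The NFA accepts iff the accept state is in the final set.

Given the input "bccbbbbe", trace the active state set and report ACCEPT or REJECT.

start: ε-closure({0}) = {0,2,4,6,8,10}
'b' @ 1: {1,2,3,4,5,6,7,8,9,10,12}
'c' @ 2: {1,2,3,4,6,7,8,9,10,11,12}
'c' @ 3: {1,2,3,4,6,7,8,9,10,11,12}
'b' @ 4: {1,2,3,4,5,6,7,8,9,10,12}
'b' @ 5: {1,2,3,4,5,6,7,8,9,10,12}
'b' @ 6: {1,2,3,4,5,6,7,8,9,10,12}
'b' @ 7: {1,2,3,4,5,6,7,8,9,10,12}
'e' @ 8: {13}  [accepting]
end set {13} — state 13 in

Answer: ACCEPT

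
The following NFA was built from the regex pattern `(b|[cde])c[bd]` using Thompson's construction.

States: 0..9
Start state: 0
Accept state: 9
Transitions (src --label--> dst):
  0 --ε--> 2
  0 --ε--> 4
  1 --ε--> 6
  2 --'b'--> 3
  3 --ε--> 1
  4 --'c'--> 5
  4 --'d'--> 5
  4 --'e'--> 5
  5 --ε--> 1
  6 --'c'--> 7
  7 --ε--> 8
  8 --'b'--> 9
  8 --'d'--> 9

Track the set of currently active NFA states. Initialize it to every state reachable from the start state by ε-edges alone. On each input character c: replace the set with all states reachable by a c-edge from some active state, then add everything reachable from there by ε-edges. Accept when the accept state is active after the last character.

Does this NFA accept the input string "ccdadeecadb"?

Answer: REJECT

Derivation:
S₀ = ε-closure({0}) = {0,2,4}
'c' @ 1: {1,5,6}
'c' @ 2: {7,8}
'd' @ 3: {9}  (accept∈set)
'a' @ 4: {}  — state set empty
rest 'deecadb' ignored (set empty)
final: {}; accept 9 not in set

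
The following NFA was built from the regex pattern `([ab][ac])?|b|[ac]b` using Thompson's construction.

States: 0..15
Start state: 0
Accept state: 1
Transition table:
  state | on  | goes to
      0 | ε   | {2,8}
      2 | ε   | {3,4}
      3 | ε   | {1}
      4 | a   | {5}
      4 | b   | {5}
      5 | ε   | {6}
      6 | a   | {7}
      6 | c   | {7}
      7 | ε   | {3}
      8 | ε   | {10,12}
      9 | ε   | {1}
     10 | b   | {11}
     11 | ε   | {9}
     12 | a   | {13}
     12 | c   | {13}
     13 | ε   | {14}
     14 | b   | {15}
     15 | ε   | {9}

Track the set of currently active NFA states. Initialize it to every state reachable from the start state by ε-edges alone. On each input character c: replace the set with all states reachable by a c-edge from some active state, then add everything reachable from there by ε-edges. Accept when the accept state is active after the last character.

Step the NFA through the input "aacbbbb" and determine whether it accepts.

start: ε-closure({0}) = {0,1,2,3,4,8,10,12}
'a' @ 1: {5,6,13,14}
'a' @ 2: {1,3,7}  [accepting]
'c' @ 3: {}  — state set empty
rest 'bbbb' ignored (set empty)
final: {}; accept 1 not in set

Answer: REJECT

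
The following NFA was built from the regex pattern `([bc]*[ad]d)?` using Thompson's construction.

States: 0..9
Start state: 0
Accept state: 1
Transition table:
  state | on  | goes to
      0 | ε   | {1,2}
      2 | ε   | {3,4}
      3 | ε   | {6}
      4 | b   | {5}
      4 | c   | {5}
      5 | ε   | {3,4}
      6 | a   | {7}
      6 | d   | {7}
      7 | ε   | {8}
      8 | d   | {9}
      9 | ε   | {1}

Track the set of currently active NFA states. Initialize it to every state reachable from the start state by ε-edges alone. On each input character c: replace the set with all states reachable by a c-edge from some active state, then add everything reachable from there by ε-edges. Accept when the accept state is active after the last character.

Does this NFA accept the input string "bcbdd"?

Answer: ACCEPT

Derivation:
S₀ = ε-closure({0}) = {0,1,2,3,4,6}
'b' @ 1: {3,4,5,6}
'c' @ 2: {3,4,5,6}
'b' @ 3: {3,4,5,6}
'd' @ 4: {7,8}
'd' @ 5: {1,9}  (accept∈set)
final: {1,9}; accept 1 in set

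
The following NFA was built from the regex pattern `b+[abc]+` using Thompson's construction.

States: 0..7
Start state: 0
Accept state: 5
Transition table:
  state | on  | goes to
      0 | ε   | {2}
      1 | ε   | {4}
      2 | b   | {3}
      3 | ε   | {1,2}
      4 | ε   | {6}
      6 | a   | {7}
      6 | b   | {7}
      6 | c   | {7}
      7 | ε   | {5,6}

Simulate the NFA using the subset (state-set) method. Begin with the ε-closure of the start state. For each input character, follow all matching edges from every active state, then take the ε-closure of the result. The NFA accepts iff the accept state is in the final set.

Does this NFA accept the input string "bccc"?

start: ε-closure({0}) = {0,2}
'b' @ 1: {1,2,3,4,6}
'c' @ 2: {5,6,7}  (accept∈set)
'c' @ 3: {5,6,7}  (accept∈set)
'c' @ 4: {5,6,7}  (accept∈set)
end set {5,6,7} — state 5 in

Answer: ACCEPT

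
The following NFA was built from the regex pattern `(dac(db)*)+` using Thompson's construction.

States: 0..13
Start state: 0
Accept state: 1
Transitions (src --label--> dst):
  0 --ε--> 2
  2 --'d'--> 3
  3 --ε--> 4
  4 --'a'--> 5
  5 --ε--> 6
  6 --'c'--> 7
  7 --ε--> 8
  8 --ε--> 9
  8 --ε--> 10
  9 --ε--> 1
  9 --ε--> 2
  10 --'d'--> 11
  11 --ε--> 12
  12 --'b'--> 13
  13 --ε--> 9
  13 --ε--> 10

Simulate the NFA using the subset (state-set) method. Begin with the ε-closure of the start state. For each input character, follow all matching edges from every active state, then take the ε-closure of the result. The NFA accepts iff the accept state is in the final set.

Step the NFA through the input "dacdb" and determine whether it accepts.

S₀ = ε-closure({0}) = {0,2}
'd' @ 1: {3,4}
'a' @ 2: {5,6}
'c' @ 3: {1,2,7,8,9,10}  (accept∈set)
'd' @ 4: {3,4,11,12}
'b' @ 5: {1,2,9,10,13}  (accept∈set)
final: {1,2,9,10,13}; accept 1 in set

Answer: ACCEPT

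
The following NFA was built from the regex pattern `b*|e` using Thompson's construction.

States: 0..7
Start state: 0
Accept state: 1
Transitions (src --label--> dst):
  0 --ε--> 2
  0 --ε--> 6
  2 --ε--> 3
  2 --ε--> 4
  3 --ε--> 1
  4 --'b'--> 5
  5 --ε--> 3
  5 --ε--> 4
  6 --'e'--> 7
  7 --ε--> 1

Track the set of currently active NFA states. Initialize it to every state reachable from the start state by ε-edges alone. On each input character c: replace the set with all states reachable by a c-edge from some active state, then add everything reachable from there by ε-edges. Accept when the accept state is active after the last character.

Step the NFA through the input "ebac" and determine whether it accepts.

Answer: REJECT

Steps:
S₀ = ε-closure({0}) = {0,1,2,3,4,6}
'e' @ 1: {1,7}  (accept∈set)
'b' @ 2: {}  — no active states
rest 'ac' ignored (set empty)
end set {} — state 1 not in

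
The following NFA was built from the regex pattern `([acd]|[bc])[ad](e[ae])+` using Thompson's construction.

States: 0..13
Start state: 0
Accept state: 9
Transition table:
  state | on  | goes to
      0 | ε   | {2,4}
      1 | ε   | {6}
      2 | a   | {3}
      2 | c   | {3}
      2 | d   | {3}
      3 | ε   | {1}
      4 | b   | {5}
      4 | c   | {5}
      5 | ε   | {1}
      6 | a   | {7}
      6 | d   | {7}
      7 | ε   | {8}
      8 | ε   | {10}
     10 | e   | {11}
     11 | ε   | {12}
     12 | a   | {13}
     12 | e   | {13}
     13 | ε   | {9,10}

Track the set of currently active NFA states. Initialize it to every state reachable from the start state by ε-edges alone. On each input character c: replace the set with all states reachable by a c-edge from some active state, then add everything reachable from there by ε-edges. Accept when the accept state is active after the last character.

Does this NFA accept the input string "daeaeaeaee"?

Answer: ACCEPT

Trace:
S₀ = ε-closure({0}) = {0,2,4}
'd' @ 1: {1,3,6}
'a' @ 2: {7,8,10}
'e' @ 3: {11,12}
'a' @ 4: {9,10,13}  [accepting]
'e' @ 5: {11,12}
'a' @ 6: {9,10,13}  [accepting]
'e' @ 7: {11,12}
'a' @ 8: {9,10,13}  [accepting]
'e' @ 9: {11,12}
'e' @ 10: {9,10,13}  [accepting]
after full input: {9,10,13}  (accept=9 in)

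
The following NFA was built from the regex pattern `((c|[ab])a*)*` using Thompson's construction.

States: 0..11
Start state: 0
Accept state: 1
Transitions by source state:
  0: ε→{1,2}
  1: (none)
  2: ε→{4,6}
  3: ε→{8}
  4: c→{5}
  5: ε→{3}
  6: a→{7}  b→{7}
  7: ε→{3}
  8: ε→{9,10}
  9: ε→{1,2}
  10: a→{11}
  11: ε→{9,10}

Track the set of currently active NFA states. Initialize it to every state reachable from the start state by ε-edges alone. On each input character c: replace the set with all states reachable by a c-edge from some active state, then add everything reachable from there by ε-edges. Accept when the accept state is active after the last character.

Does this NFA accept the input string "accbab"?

Answer: ACCEPT

Trace:
S₀ = ε-closure({0}) = {0,1,2,4,6}
'a' @ 1: {1,2,3,4,6,7,8,9,10}  (accept∈set)
'c' @ 2: {1,2,3,4,5,6,8,9,10}  (accept∈set)
'c' @ 3: {1,2,3,4,5,6,8,9,10}  (accept∈set)
'b' @ 4: {1,2,3,4,6,7,8,9,10}  (accept∈set)
'a' @ 5: {1,2,3,4,6,7,8,9,10,11}  (accept∈set)
'b' @ 6: {1,2,3,4,6,7,8,9,10}  (accept∈set)
final: {1,2,3,4,6,7,8,9,10}; accept 1 in set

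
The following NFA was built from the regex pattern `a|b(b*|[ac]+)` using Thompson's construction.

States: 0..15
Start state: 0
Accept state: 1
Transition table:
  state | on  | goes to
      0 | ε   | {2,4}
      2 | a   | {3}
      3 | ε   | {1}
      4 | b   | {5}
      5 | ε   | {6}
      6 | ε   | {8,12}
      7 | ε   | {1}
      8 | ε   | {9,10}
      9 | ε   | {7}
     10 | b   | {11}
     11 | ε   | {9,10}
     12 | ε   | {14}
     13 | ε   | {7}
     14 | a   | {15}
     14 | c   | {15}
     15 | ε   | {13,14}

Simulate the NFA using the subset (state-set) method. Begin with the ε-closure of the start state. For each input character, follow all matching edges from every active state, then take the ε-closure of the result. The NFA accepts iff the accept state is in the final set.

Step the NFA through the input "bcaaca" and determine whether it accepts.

Answer: ACCEPT

Steps:
S₀ = ε-closure({0}) = {0,2,4}
'b' @ 1: {1,5,6,7,8,9,10,12,14}  ✓accept
'c' @ 2: {1,7,13,14,15}  ✓accept
'a' @ 3: {1,7,13,14,15}  ✓accept
'a' @ 4: {1,7,13,14,15}  ✓accept
'c' @ 5: {1,7,13,14,15}  ✓accept
'a' @ 6: {1,7,13,14,15}  ✓accept
end set {1,7,13,14,15} — state 1 in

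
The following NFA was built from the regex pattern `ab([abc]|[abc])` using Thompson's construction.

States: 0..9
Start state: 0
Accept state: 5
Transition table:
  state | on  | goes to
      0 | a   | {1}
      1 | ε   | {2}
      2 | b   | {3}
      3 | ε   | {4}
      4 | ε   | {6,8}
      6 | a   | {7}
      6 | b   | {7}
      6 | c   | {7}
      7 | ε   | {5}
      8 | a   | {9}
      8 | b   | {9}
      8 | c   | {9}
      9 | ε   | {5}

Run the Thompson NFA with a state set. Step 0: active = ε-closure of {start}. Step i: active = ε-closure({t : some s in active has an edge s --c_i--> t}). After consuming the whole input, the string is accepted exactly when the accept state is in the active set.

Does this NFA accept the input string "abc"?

Answer: ACCEPT

Trace:
S₀ = ε-closure({0}) = {0}
'a' @ 1: {1,2}
'b' @ 2: {3,4,6,8}
'c' @ 3: {5,7,9}  ✓accept
after full input: {5,7,9}  (accept=5 in)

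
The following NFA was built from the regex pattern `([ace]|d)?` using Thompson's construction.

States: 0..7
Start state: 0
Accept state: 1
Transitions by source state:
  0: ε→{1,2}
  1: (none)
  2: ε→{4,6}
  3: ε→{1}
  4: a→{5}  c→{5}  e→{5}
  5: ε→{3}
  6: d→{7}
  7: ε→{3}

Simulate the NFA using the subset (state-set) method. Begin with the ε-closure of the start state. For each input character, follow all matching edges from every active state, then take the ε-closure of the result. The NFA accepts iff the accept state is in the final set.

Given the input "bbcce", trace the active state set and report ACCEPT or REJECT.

initial (ε-close {0}): {0,1,2,4,6}
'b' @ 1: {}  — state set empty
rest 'bcce' ignored (set empty)
final: {}; accept 1 not in set

Answer: REJECT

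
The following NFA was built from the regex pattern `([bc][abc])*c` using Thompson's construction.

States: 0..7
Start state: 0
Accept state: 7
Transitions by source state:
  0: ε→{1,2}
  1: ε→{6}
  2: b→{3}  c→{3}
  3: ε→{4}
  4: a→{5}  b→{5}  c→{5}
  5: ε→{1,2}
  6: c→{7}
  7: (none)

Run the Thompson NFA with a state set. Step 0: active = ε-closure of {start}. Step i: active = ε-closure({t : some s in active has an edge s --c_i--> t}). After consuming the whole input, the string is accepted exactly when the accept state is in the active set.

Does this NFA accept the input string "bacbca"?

Answer: REJECT

Trace:
initial (ε-close {0}): {0,1,2,6}
'b' @ 1: {3,4}
'a' @ 2: {1,2,5,6}
'c' @ 3: {3,4,7}  ✓accept
'b' @ 4: {1,2,5,6}
'c' @ 5: {3,4,7}  ✓accept
'a' @ 6: {1,2,5,6}
final: {1,2,5,6}; accept 7 not in set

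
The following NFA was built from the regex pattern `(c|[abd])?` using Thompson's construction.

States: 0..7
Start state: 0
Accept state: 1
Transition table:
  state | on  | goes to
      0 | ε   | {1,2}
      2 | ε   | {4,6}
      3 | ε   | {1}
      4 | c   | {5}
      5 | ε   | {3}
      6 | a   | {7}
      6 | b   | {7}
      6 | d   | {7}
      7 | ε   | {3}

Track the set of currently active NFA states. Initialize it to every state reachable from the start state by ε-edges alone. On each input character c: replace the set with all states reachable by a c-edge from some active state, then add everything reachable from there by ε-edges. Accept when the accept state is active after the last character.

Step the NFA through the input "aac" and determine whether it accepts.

Answer: REJECT

Steps:
start: ε-closure({0}) = {0,1,2,4,6}
'a' @ 1: {1,3,7}  ✓accept
'a' @ 2: {}  — dead — no transitions
rest 'c' ignored (set empty)
final: {}; accept 1 not in set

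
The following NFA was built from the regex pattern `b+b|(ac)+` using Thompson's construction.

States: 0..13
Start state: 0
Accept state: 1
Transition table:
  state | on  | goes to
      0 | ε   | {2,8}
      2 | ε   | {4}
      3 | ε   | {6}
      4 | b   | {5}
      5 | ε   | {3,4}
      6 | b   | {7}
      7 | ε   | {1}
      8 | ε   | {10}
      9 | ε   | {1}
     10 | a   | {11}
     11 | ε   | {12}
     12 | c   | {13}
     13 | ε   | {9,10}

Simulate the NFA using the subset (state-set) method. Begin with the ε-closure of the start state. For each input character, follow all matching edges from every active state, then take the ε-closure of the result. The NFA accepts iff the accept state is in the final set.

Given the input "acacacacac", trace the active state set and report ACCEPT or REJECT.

initial (ε-close {0}): {0,2,4,8,10}
'a' @ 1: {11,12}
'c' @ 2: {1,9,10,13}  ✓accept
'a' @ 3: {11,12}
'c' @ 4: {1,9,10,13}  ✓accept
'a' @ 5: {11,12}
'c' @ 6: {1,9,10,13}  ✓accept
'a' @ 7: {11,12}
'c' @ 8: {1,9,10,13}  ✓accept
'a' @ 9: {11,12}
'c' @ 10: {1,9,10,13}  ✓accept
after full input: {1,9,10,13}  (accept=1 in)

Answer: ACCEPT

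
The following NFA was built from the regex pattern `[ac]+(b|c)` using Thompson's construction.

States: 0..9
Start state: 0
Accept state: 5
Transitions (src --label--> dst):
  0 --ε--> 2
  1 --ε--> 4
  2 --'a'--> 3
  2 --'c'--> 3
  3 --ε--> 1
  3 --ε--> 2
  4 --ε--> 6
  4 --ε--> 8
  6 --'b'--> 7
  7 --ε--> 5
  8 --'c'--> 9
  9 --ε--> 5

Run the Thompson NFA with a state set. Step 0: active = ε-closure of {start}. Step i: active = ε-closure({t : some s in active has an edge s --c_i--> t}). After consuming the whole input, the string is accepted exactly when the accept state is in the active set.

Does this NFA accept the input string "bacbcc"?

initial (ε-close {0}): {0,2}
'b' @ 1: {}  — state set empty
rest 'acbcc' ignored (set empty)
final: {}; accept 5 not in set

Answer: REJECT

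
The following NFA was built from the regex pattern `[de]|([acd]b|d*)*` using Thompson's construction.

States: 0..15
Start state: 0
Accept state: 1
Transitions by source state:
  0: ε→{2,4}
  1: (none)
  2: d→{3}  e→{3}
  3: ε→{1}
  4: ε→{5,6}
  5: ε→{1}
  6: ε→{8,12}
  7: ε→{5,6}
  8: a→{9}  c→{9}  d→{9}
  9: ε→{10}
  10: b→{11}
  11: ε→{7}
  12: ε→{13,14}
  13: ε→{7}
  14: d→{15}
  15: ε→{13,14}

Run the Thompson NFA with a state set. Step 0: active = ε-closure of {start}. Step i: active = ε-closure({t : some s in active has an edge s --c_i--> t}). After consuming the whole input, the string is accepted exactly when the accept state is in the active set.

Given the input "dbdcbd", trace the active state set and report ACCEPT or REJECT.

S₀ = ε-closure({0}) = {0,1,2,4,5,6,7,8,12,13,14}
'd' @ 1: {1,3,5,6,7,8,9,10,12,13,14,15}  (accept∈set)
'b' @ 2: {1,5,6,7,8,11,12,13,14}  (accept∈set)
'd' @ 3: {1,5,6,7,8,9,10,12,13,14,15}  (accept∈set)
'c' @ 4: {9,10}
'b' @ 5: {1,5,6,7,8,11,12,13,14}  (accept∈set)
'd' @ 6: {1,5,6,7,8,9,10,12,13,14,15}  (accept∈set)
end set {1,5,6,7,8,9,10,12,13,14,15} — state 1 in

Answer: ACCEPT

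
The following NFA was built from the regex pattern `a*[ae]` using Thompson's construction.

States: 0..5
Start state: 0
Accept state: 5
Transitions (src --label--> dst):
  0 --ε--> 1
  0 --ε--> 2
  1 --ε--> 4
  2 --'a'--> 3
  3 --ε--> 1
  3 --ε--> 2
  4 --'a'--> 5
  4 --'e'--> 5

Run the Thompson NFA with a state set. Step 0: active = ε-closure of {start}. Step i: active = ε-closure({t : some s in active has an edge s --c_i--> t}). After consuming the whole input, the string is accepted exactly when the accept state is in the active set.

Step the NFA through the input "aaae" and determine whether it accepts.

Answer: ACCEPT

Steps:
initial (ε-close {0}): {0,1,2,4}
'a' @ 1: {1,2,3,4,5}  (accept∈set)
'a' @ 2: {1,2,3,4,5}  (accept∈set)
'a' @ 3: {1,2,3,4,5}  (accept∈set)
'e' @ 4: {5}  (accept∈set)
after full input: {5}  (accept=5 in)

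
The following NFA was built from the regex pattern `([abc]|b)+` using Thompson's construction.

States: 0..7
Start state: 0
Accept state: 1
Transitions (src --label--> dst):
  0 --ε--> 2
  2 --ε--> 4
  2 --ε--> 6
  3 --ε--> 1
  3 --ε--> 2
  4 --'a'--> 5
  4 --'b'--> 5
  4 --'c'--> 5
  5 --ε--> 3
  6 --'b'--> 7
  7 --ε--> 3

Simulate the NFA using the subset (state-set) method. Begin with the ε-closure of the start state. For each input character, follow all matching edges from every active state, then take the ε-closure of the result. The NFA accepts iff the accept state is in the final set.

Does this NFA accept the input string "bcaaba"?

S₀ = ε-closure({0}) = {0,2,4,6}
'b' @ 1: {1,2,3,4,5,6,7}  [accepting]
'c' @ 2: {1,2,3,4,5,6}  [accepting]
'a' @ 3: {1,2,3,4,5,6}  [accepting]
'a' @ 4: {1,2,3,4,5,6}  [accepting]
'b' @ 5: {1,2,3,4,5,6,7}  [accepting]
'a' @ 6: {1,2,3,4,5,6}  [accepting]
final: {1,2,3,4,5,6}; accept 1 in set

Answer: ACCEPT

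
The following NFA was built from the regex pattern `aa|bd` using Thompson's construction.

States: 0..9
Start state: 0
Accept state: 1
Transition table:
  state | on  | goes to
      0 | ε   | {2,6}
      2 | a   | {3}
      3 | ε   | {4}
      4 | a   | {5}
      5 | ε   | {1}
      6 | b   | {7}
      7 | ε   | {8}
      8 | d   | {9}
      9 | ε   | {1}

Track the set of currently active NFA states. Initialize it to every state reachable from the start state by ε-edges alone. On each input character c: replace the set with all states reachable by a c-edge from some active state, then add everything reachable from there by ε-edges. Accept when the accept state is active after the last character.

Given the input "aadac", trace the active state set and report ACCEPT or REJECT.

Answer: REJECT

Steps:
start: ε-closure({0}) = {0,2,6}
'a' @ 1: {3,4}
'a' @ 2: {1,5}  (accept∈set)
'd' @ 3: {}  — dead — no transitions
rest 'ac' ignored (set empty)
end set {} — state 1 not in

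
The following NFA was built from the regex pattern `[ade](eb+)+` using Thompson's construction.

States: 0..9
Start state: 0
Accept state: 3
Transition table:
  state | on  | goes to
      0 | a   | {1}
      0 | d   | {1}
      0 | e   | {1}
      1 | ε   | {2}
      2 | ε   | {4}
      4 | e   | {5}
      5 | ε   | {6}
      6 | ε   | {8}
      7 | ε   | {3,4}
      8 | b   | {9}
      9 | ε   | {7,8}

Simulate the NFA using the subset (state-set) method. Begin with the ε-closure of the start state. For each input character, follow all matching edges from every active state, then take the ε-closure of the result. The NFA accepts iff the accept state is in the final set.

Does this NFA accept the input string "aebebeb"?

S₀ = ε-closure({0}) = {0}
'a' @ 1: {1,2,4}
'e' @ 2: {5,6,8}
'b' @ 3: {3,4,7,8,9}  ✓accept
'e' @ 4: {5,6,8}
'b' @ 5: {3,4,7,8,9}  ✓accept
'e' @ 6: {5,6,8}
'b' @ 7: {3,4,7,8,9}  ✓accept
after full input: {3,4,7,8,9}  (accept=3 in)

Answer: ACCEPT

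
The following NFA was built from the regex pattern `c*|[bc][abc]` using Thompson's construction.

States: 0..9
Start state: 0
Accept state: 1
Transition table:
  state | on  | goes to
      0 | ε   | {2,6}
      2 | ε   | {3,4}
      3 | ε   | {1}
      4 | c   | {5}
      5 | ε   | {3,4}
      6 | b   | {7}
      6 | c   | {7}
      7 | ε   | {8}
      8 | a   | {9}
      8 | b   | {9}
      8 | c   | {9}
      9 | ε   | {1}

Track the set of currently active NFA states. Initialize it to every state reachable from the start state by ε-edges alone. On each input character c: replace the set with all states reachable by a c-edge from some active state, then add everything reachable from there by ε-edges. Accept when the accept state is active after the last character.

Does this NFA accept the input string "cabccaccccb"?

initial (ε-close {0}): {0,1,2,3,4,6}
'c' @ 1: {1,3,4,5,7,8}  [accepting]
'a' @ 2: {1,9}  [accepting]
'b' @ 3: {}  — state set empty
rest 'ccaccccb' ignored (set empty)
after full input: {}  (accept=1 not in)

Answer: REJECT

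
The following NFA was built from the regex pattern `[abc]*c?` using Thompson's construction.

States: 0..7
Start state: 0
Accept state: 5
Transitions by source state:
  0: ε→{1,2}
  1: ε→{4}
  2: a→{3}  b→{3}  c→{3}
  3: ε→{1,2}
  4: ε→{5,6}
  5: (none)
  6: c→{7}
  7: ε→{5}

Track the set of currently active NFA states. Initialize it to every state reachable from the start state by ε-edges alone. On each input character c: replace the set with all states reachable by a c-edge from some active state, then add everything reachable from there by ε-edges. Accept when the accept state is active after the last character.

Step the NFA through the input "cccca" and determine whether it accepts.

start: ε-closure({0}) = {0,1,2,4,5,6}
'c' @ 1: {1,2,3,4,5,6,7}  (accept∈set)
'c' @ 2: {1,2,3,4,5,6,7}  (accept∈set)
'c' @ 3: {1,2,3,4,5,6,7}  (accept∈set)
'c' @ 4: {1,2,3,4,5,6,7}  (accept∈set)
'a' @ 5: {1,2,3,4,5,6}  (accept∈set)
final: {1,2,3,4,5,6}; accept 5 in set

Answer: ACCEPT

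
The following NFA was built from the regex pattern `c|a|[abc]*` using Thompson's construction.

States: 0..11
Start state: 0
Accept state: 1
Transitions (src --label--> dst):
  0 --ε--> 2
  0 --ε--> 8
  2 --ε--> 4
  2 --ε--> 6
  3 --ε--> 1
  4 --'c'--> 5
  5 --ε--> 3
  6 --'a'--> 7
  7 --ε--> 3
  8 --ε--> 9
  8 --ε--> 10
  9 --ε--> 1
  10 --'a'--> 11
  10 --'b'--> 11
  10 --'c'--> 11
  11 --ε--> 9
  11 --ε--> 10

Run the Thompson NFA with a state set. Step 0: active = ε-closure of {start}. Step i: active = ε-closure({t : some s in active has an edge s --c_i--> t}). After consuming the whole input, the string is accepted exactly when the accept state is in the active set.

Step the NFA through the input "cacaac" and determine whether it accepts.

S₀ = ε-closure({0}) = {0,1,2,4,6,8,9,10}
'c' @ 1: {1,3,5,9,10,11}  (accept∈set)
'a' @ 2: {1,9,10,11}  (accept∈set)
'c' @ 3: {1,9,10,11}  (accept∈set)
'a' @ 4: {1,9,10,11}  (accept∈set)
'a' @ 5: {1,9,10,11}  (accept∈set)
'c' @ 6: {1,9,10,11}  (accept∈set)
final: {1,9,10,11}; accept 1 in set

Answer: ACCEPT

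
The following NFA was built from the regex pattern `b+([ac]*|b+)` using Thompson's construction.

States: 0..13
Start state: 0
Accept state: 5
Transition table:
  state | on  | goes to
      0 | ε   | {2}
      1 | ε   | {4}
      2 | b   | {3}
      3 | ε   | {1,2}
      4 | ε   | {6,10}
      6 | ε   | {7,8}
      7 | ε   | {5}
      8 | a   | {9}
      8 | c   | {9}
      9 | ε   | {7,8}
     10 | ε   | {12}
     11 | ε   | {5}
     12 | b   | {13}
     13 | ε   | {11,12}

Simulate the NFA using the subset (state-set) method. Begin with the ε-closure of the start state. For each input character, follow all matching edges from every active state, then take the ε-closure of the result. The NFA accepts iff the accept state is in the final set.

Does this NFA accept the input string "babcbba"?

start: ε-closure({0}) = {0,2}
'b' @ 1: {1,2,3,4,5,6,7,8,10,12}  (accept∈set)
'a' @ 2: {5,7,8,9}  (accept∈set)
'b' @ 3: {}  — no active states
rest 'cbba' ignored (set empty)
final: {}; accept 5 not in set

Answer: REJECT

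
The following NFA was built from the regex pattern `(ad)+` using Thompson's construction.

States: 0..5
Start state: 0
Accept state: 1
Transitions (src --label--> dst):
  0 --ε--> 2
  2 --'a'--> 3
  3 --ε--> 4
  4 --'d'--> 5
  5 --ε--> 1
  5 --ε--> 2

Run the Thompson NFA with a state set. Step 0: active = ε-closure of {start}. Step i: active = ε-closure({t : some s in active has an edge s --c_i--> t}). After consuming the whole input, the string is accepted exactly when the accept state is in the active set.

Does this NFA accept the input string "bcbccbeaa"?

Answer: REJECT

Steps:
initial (ε-close {0}): {0,2}
'b' @ 1: {}  — no active states
rest 'cbccbeaa' ignored (set empty)
after full input: {}  (accept=1 not in)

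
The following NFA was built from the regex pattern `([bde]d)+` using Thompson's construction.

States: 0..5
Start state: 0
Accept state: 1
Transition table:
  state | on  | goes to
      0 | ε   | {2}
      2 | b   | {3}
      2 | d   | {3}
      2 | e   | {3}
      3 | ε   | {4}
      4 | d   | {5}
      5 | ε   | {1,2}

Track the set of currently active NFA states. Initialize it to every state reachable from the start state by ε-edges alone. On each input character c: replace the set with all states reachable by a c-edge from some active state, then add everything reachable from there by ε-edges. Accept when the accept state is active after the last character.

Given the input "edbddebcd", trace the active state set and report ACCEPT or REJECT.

Answer: REJECT

Steps:
start: ε-closure({0}) = {0,2}
'e' @ 1: {3,4}
'd' @ 2: {1,2,5}  (accept∈set)
'b' @ 3: {3,4}
'd' @ 4: {1,2,5}  (accept∈set)
'd' @ 5: {3,4}
'e' @ 6: {}  — state set empty
rest 'bcd' ignored (set empty)
after full input: {}  (accept=1 not in)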